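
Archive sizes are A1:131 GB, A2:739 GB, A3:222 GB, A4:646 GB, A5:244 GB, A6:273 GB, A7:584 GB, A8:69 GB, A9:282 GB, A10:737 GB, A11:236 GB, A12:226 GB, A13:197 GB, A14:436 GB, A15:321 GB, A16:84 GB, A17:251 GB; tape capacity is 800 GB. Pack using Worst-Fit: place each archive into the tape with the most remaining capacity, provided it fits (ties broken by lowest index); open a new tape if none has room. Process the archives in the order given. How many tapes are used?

9

Put A1 (131 GB) in tape 1; 669 GB remain.
Put A2 (739 GB) in tape 2; 61 GB remain.
Put A3 (222 GB) in tape 1; 447 GB remain.
Put A4 (646 GB) in tape 3; 154 GB remain.
Put A5 (244 GB) in tape 1; 203 GB remain.
Put A6 (273 GB) in tape 4; 527 GB remain.
Put A7 (584 GB) in tape 5; 216 GB remain.
Put A8 (69 GB) in tape 4; 458 GB remain.
Put A9 (282 GB) in tape 4; 176 GB remain.
Put A10 (737 GB) in tape 6; 63 GB remain.
Put A11 (236 GB) in tape 7; 564 GB remain.
Put A12 (226 GB) in tape 7; 338 GB remain.
Put A13 (197 GB) in tape 7; 141 GB remain.
Put A14 (436 GB) in tape 8; 364 GB remain.
Put A15 (321 GB) in tape 8; 43 GB remain.
Put A16 (84 GB) in tape 5; 132 GB remain.
Put A17 (251 GB) in tape 9; 549 GB remain.
Final tapes: [131,222,244] [739] [646] [273,69,282] [584,84] [737] [236,226,197] [436,321] [251].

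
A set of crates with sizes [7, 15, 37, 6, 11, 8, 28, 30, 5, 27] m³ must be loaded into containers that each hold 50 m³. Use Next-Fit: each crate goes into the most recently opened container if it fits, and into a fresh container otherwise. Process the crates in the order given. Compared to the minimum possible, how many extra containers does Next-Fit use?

1

Next-Fit: [7,15] [37,6] [11,8,28] [30,5] [27] → 5 containers.
Total size 174 m³; any packing needs at least ⌈174/50⌉ = 4 containers.
An optimal packing achieves that bound: [37,11] [30,15,5] [28,8,7,6] [27] → 4 containers.
Excess: 5 − 4 = 1.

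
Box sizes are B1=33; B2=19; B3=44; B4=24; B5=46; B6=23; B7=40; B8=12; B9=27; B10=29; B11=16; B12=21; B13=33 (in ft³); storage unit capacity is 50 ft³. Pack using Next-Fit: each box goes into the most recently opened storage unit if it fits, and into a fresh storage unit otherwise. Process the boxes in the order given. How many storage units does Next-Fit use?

B1 (33 ft³) → storage unit 1 (remaining 17 ft³)
B2 (19 ft³) → storage unit 2 (remaining 31 ft³)
B3 (44 ft³) → storage unit 3 (remaining 6 ft³)
B4 (24 ft³) → storage unit 4 (remaining 26 ft³)
B5 (46 ft³) → storage unit 5 (remaining 4 ft³)
B6 (23 ft³) → storage unit 6 (remaining 27 ft³)
B7 (40 ft³) → storage unit 7 (remaining 10 ft³)
B8 (12 ft³) → storage unit 8 (remaining 38 ft³)
B9 (27 ft³) → storage unit 8 (remaining 11 ft³)
B10 (29 ft³) → storage unit 9 (remaining 21 ft³)
B11 (16 ft³) → storage unit 9 (remaining 5 ft³)
B12 (21 ft³) → storage unit 10 (remaining 29 ft³)
B13 (33 ft³) → storage unit 11 (remaining 17 ft³)

11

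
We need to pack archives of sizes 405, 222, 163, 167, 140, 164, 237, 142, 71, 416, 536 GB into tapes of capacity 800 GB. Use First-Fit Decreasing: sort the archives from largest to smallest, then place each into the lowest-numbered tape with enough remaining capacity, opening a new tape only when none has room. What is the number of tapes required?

4

Sorted descending: 536, 416, 405, 237, 222, 167, 164, 163, 142, 140, 71.
Put 536 GB in tape 1; 264 GB remain.
Put 416 GB in tape 2; 384 GB remain.
Put 405 GB in tape 3; 395 GB remain.
Put 237 GB in tape 1; 27 GB remain.
Put 222 GB in tape 2; 162 GB remain.
Put 167 GB in tape 3; 228 GB remain.
Put 164 GB in tape 3; 64 GB remain.
Put 163 GB in tape 4; 637 GB remain.
Put 142 GB in tape 2; 20 GB remain.
Put 140 GB in tape 4; 497 GB remain.
Put 71 GB in tape 4; 426 GB remain.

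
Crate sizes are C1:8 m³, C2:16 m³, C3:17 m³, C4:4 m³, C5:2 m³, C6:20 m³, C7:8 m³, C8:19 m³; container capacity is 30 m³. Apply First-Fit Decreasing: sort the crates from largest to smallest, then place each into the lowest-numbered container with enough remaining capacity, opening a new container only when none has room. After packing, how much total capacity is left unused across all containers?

26

Sorted descending: 20, 19, 17, 16, 8, 8, 4, 2.
20 m³ → container 1 (remaining 10 m³)
19 m³ → container 2 (remaining 11 m³)
17 m³ → container 3 (remaining 13 m³)
16 m³ → container 4 (remaining 14 m³)
8 m³ → container 1 (remaining 2 m³)
8 m³ → container 2 (remaining 3 m³)
4 m³ → container 3 (remaining 9 m³)
2 m³ → container 1 (remaining 0 m³)
4 containers × 30 m³ = 120 m³; used 94 m³; unused 26 m³.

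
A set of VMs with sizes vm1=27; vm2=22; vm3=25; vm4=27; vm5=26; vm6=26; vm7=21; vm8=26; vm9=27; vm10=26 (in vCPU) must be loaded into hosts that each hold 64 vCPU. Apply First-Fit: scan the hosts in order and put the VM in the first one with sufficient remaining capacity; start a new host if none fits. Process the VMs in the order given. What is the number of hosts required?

host 1: place vm1 (27 vCPU), 37 vCPU left
host 1: place vm2 (22 vCPU), 15 vCPU left
host 2: place vm3 (25 vCPU), 39 vCPU left
host 2: place vm4 (27 vCPU), 12 vCPU left
host 3: place vm5 (26 vCPU), 38 vCPU left
host 3: place vm6 (26 vCPU), 12 vCPU left
host 4: place vm7 (21 vCPU), 43 vCPU left
host 4: place vm8 (26 vCPU), 17 vCPU left
host 5: place vm9 (27 vCPU), 37 vCPU left
host 5: place vm10 (26 vCPU), 11 vCPU left

5 hosts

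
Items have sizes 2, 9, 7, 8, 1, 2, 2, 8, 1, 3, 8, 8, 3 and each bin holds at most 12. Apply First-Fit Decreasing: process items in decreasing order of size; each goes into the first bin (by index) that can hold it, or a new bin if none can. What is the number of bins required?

6 bins

Sorted descending: 9, 8, 8, 8, 8, 7, 3, 3, 2, 2, 2, 1, 1.
bin 1: place 9, 3 left
bin 2: place 8, 4 left
bin 3: place 8, 4 left
bin 4: place 8, 4 left
bin 5: place 8, 4 left
bin 6: place 7, 5 left
bin 1: place 3, 0 left
bin 2: place 3, 1 left
bin 3: place 2, 2 left
bin 3: place 2, 0 left
bin 4: place 2, 2 left
bin 2: place 1, 0 left
bin 4: place 1, 1 left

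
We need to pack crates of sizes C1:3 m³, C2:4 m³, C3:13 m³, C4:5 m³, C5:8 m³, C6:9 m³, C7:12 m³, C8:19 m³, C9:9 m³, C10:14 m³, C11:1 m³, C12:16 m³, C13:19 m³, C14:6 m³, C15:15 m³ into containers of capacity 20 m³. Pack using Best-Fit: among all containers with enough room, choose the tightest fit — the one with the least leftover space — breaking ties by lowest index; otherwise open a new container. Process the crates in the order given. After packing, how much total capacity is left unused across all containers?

27

Put C1 (3 m³) in container 1; 17 m³ remain.
Put C2 (4 m³) in container 1; 13 m³ remain.
Put C3 (13 m³) in container 1; 0 m³ remain.
Put C4 (5 m³) in container 2; 15 m³ remain.
Put C5 (8 m³) in container 2; 7 m³ remain.
Put C6 (9 m³) in container 3; 11 m³ remain.
Put C7 (12 m³) in container 4; 8 m³ remain.
Put C8 (19 m³) in container 5; 1 m³ remain.
Put C9 (9 m³) in container 3; 2 m³ remain.
Put C10 (14 m³) in container 6; 6 m³ remain.
Put C11 (1 m³) in container 5; 0 m³ remain.
Put C12 (16 m³) in container 7; 4 m³ remain.
Put C13 (19 m³) in container 8; 1 m³ remain.
Put C14 (6 m³) in container 6; 0 m³ remain.
Put C15 (15 m³) in container 9; 5 m³ remain.
9 containers × 20 m³ = 180 m³; used 153 m³; unused 27 m³.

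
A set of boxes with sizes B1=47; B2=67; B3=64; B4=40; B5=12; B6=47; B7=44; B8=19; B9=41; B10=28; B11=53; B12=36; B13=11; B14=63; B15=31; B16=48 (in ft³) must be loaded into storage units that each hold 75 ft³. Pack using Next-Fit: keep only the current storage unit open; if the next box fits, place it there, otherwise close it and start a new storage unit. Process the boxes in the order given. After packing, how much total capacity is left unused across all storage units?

249

Put B1 (47 ft³) in storage unit 1; 28 ft³ remain.
Put B2 (67 ft³) in storage unit 2; 8 ft³ remain.
Put B3 (64 ft³) in storage unit 3; 11 ft³ remain.
Put B4 (40 ft³) in storage unit 4; 35 ft³ remain.
Put B5 (12 ft³) in storage unit 4; 23 ft³ remain.
Put B6 (47 ft³) in storage unit 5; 28 ft³ remain.
Put B7 (44 ft³) in storage unit 6; 31 ft³ remain.
Put B8 (19 ft³) in storage unit 6; 12 ft³ remain.
Put B9 (41 ft³) in storage unit 7; 34 ft³ remain.
Put B10 (28 ft³) in storage unit 7; 6 ft³ remain.
Put B11 (53 ft³) in storage unit 8; 22 ft³ remain.
Put B12 (36 ft³) in storage unit 9; 39 ft³ remain.
Put B13 (11 ft³) in storage unit 9; 28 ft³ remain.
Put B14 (63 ft³) in storage unit 10; 12 ft³ remain.
Put B15 (31 ft³) in storage unit 11; 44 ft³ remain.
Put B16 (48 ft³) in storage unit 12; 27 ft³ remain.
12 storage units × 75 ft³ = 900 ft³; used 651 ft³; unused 249 ft³.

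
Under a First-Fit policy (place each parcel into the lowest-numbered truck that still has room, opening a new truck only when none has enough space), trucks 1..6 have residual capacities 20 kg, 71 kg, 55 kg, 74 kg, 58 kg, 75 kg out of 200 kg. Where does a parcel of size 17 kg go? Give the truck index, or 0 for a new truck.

Trucks with room: truck 1 (20 kg), truck 2 (71 kg), truck 3 (55 kg), truck 4 (74 kg), truck 5 (58 kg), truck 6 (75 kg).
The first with room is truck 1.

1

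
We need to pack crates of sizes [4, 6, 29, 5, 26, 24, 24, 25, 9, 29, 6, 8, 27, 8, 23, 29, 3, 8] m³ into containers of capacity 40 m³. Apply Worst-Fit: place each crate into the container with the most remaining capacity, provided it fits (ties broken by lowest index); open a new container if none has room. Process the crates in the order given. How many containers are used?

9

4 m³ → container 1 (remaining 36 m³)
6 m³ → container 1 (remaining 30 m³)
29 m³ → container 1 (remaining 1 m³)
5 m³ → container 2 (remaining 35 m³)
26 m³ → container 2 (remaining 9 m³)
24 m³ → container 3 (remaining 16 m³)
24 m³ → container 4 (remaining 16 m³)
25 m³ → container 5 (remaining 15 m³)
9 m³ → container 3 (remaining 7 m³)
29 m³ → container 6 (remaining 11 m³)
6 m³ → container 4 (remaining 10 m³)
8 m³ → container 5 (remaining 7 m³)
27 m³ → container 7 (remaining 13 m³)
8 m³ → container 7 (remaining 5 m³)
23 m³ → container 8 (remaining 17 m³)
29 m³ → container 9 (remaining 11 m³)
3 m³ → container 8 (remaining 14 m³)
8 m³ → container 8 (remaining 6 m³)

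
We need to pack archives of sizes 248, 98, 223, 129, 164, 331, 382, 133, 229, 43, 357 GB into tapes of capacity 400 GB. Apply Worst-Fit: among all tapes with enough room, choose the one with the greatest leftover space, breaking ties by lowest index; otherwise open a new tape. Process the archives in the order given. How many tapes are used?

Put 248 GB in tape 1; 152 GB remain.
Put 98 GB in tape 1; 54 GB remain.
Put 223 GB in tape 2; 177 GB remain.
Put 129 GB in tape 2; 48 GB remain.
Put 164 GB in tape 3; 236 GB remain.
Put 331 GB in tape 4; 69 GB remain.
Put 382 GB in tape 5; 18 GB remain.
Put 133 GB in tape 3; 103 GB remain.
Put 229 GB in tape 6; 171 GB remain.
Put 43 GB in tape 6; 128 GB remain.
Put 357 GB in tape 7; 43 GB remain.

7 tapes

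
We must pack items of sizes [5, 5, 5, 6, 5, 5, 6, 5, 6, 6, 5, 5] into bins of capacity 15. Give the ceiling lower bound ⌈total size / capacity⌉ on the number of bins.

Total size = 5 + 5 + 5 + 6 + 5 + 5 + 6 + 5 + 6 + 6 + 5 + 5 = 64.
⌈64 / 15⌉ = 5.

5 bins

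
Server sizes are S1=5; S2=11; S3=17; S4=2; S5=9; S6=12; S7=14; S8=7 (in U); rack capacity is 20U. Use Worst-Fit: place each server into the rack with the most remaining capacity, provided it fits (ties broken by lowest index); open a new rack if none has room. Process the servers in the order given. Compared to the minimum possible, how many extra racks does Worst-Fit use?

Worst-Fit: [5,11,2] [17] [9,7] [12] [14] → 5 racks.
Total size 77U; any packing needs at least ⌈77/20⌉ = 4 racks.
An optimal packing achieves that bound: [17,2] [14,5] [12,7] [11,9] → 4 racks.
Excess: 5 − 4 = 1.

1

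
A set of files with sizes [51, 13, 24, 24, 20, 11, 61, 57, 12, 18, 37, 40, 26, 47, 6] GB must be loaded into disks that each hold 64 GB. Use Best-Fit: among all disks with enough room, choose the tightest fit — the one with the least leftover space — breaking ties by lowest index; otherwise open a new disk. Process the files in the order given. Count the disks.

Put 51 GB in disk 1; 13 GB remain.
Put 13 GB in disk 1; 0 GB remain.
Put 24 GB in disk 2; 40 GB remain.
Put 24 GB in disk 2; 16 GB remain.
Put 20 GB in disk 3; 44 GB remain.
Put 11 GB in disk 2; 5 GB remain.
Put 61 GB in disk 4; 3 GB remain.
Put 57 GB in disk 5; 7 GB remain.
Put 12 GB in disk 3; 32 GB remain.
Put 18 GB in disk 3; 14 GB remain.
Put 37 GB in disk 6; 27 GB remain.
Put 40 GB in disk 7; 24 GB remain.
Put 26 GB in disk 6; 1 GB remain.
Put 47 GB in disk 8; 17 GB remain.
Put 6 GB in disk 5; 1 GB remain.
Final disks: [51,13] [24,24,11] [20,12,18] [61] [57,6] [37,26] [40] [47].

8 disks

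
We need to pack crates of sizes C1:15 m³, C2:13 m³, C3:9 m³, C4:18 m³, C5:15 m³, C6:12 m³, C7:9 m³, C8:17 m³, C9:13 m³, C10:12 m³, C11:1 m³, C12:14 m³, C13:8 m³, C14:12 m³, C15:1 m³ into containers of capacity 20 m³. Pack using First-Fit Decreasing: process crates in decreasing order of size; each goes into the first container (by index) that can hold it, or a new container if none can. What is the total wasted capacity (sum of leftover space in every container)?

Sorted descending: 18, 17, 15, 15, 14, 13, 13, 12, 12, 12, 9, 9, 8, 1, 1.
container 1: place 18 m³, 2 m³ left
container 2: place 17 m³, 3 m³ left
container 3: place 15 m³, 5 m³ left
container 4: place 15 m³, 5 m³ left
container 5: place 14 m³, 6 m³ left
container 6: place 13 m³, 7 m³ left
container 7: place 13 m³, 7 m³ left
container 8: place 12 m³, 8 m³ left
container 9: place 12 m³, 8 m³ left
container 10: place 12 m³, 8 m³ left
container 11: place 9 m³, 11 m³ left
container 11: place 9 m³, 2 m³ left
container 8: place 8 m³, 0 m³ left
container 1: place 1 m³, 1 m³ left
container 1: place 1 m³, 0 m³ left
11 containers × 20 m³ = 220 m³; used 169 m³; unused 51 m³.

51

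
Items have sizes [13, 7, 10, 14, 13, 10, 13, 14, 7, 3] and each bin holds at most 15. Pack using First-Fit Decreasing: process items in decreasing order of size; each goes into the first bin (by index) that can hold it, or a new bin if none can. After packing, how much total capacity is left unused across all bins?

Sorted descending: 14, 14, 13, 13, 13, 10, 10, 7, 7, 3.
Put 14 in bin 1; 1 remain.
Put 14 in bin 2; 1 remain.
Put 13 in bin 3; 2 remain.
Put 13 in bin 4; 2 remain.
Put 13 in bin 5; 2 remain.
Put 10 in bin 6; 5 remain.
Put 10 in bin 7; 5 remain.
Put 7 in bin 8; 8 remain.
Put 7 in bin 8; 1 remain.
Put 3 in bin 6; 2 remain.
8 bins × 15 = 120; used 104; unused 16.

16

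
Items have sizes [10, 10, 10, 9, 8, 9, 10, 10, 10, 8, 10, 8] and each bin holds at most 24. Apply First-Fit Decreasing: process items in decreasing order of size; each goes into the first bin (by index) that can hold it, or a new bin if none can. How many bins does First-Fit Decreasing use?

Sorted descending: 10, 10, 10, 10, 10, 10, 10, 9, 9, 8, 8, 8.
10 → bin 1 (remaining 14)
10 → bin 1 (remaining 4)
10 → bin 2 (remaining 14)
10 → bin 2 (remaining 4)
10 → bin 3 (remaining 14)
10 → bin 3 (remaining 4)
10 → bin 4 (remaining 14)
9 → bin 4 (remaining 5)
9 → bin 5 (remaining 15)
8 → bin 5 (remaining 7)
8 → bin 6 (remaining 16)
8 → bin 6 (remaining 8)

6 bins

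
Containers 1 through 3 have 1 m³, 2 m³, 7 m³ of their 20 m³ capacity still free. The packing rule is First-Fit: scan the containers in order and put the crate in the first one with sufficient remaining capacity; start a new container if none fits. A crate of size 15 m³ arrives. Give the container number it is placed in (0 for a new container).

0

No container has ≥ 15 m³ free, so a new container is opened.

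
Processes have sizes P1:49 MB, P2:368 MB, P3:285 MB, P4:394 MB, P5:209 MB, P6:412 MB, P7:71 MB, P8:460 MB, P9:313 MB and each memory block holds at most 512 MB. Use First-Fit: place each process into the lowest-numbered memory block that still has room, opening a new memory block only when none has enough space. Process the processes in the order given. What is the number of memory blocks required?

P1 (49 MB) → memory block 1 (remaining 463 MB)
P2 (368 MB) → memory block 1 (remaining 95 MB)
P3 (285 MB) → memory block 2 (remaining 227 MB)
P4 (394 MB) → memory block 3 (remaining 118 MB)
P5 (209 MB) → memory block 2 (remaining 18 MB)
P6 (412 MB) → memory block 4 (remaining 100 MB)
P7 (71 MB) → memory block 1 (remaining 24 MB)
P8 (460 MB) → memory block 5 (remaining 52 MB)
P9 (313 MB) → memory block 6 (remaining 199 MB)

6 memory blocks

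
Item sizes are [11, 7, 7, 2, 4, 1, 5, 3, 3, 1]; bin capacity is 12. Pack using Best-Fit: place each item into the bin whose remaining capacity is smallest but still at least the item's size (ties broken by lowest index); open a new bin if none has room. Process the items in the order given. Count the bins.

Put 11 in bin 1; 1 remain.
Put 7 in bin 2; 5 remain.
Put 7 in bin 3; 5 remain.
Put 2 in bin 2; 3 remain.
Put 4 in bin 3; 1 remain.
Put 1 in bin 1; 0 remain.
Put 5 in bin 4; 7 remain.
Put 3 in bin 2; 0 remain.
Put 3 in bin 4; 4 remain.
Put 1 in bin 3; 0 remain.
Final bins: [11,1] [7,2,3] [7,4,1] [5,3].

4 bins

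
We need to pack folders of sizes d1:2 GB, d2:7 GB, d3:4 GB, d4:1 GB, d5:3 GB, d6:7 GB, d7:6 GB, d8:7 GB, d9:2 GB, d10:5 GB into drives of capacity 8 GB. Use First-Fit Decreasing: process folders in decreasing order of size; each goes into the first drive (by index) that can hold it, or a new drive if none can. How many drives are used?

6 drives

Sorted descending: 7, 7, 7, 6, 5, 4, 3, 2, 2, 1.
7 GB → drive 1 (remaining 1 GB)
7 GB → drive 2 (remaining 1 GB)
7 GB → drive 3 (remaining 1 GB)
6 GB → drive 4 (remaining 2 GB)
5 GB → drive 5 (remaining 3 GB)
4 GB → drive 6 (remaining 4 GB)
3 GB → drive 5 (remaining 0 GB)
2 GB → drive 4 (remaining 0 GB)
2 GB → drive 6 (remaining 2 GB)
1 GB → drive 1 (remaining 0 GB)
Final drives: [7,1] [7] [7] [6,2] [5,3] [4,2].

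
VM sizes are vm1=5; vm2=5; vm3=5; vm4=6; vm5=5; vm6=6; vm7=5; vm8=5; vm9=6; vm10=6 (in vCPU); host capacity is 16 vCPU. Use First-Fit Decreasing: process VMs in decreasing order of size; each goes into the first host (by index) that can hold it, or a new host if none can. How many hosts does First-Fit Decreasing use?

4

Sorted descending: 6, 6, 6, 6, 5, 5, 5, 5, 5, 5.
host 1: place 6 vCPU, 10 vCPU left
host 1: place 6 vCPU, 4 vCPU left
host 2: place 6 vCPU, 10 vCPU left
host 2: place 6 vCPU, 4 vCPU left
host 3: place 5 vCPU, 11 vCPU left
host 3: place 5 vCPU, 6 vCPU left
host 3: place 5 vCPU, 1 vCPU left
host 4: place 5 vCPU, 11 vCPU left
host 4: place 5 vCPU, 6 vCPU left
host 4: place 5 vCPU, 1 vCPU left
Final hosts: [6,6] [6,6] [5,5,5] [5,5,5].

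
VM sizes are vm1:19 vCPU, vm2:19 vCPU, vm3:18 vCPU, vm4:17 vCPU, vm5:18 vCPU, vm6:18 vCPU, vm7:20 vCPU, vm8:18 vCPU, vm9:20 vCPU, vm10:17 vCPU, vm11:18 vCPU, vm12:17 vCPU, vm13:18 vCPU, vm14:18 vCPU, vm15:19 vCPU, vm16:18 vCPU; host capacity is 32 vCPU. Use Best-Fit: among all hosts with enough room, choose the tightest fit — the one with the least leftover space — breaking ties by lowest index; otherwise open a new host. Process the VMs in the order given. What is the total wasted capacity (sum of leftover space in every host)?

vm1 (19 vCPU) → host 1 (remaining 13 vCPU)
vm2 (19 vCPU) → host 2 (remaining 13 vCPU)
vm3 (18 vCPU) → host 3 (remaining 14 vCPU)
vm4 (17 vCPU) → host 4 (remaining 15 vCPU)
vm5 (18 vCPU) → host 5 (remaining 14 vCPU)
vm6 (18 vCPU) → host 6 (remaining 14 vCPU)
vm7 (20 vCPU) → host 7 (remaining 12 vCPU)
vm8 (18 vCPU) → host 8 (remaining 14 vCPU)
vm9 (20 vCPU) → host 9 (remaining 12 vCPU)
vm10 (17 vCPU) → host 10 (remaining 15 vCPU)
vm11 (18 vCPU) → host 11 (remaining 14 vCPU)
vm12 (17 vCPU) → host 12 (remaining 15 vCPU)
vm13 (18 vCPU) → host 13 (remaining 14 vCPU)
vm14 (18 vCPU) → host 14 (remaining 14 vCPU)
vm15 (19 vCPU) → host 15 (remaining 13 vCPU)
vm16 (18 vCPU) → host 16 (remaining 14 vCPU)
16 hosts × 32 vCPU = 512 vCPU; used 292 vCPU; unused 220 vCPU.

220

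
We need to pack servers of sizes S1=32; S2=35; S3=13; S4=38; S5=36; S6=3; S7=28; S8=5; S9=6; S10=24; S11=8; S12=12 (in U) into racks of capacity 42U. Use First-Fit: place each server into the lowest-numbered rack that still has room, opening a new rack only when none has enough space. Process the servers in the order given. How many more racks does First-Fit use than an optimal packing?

First-Fit: [32,3,5] [35,6] [13,28] [38] [36] [24,8] [12] → 7 racks.
Total size 240U; any packing needs at least ⌈240/42⌉ = 6 racks.
An optimal packing achieves that bound: [38,3] [36,6] [35,5] [32,8] [28,13] [24,12] → 6 racks.
Excess: 7 − 6 = 1.

1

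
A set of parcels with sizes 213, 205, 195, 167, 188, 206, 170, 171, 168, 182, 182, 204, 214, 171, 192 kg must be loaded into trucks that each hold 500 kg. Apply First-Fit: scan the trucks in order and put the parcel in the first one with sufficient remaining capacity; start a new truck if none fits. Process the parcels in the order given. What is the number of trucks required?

213 kg → truck 1 (remaining 287 kg)
205 kg → truck 1 (remaining 82 kg)
195 kg → truck 2 (remaining 305 kg)
167 kg → truck 2 (remaining 138 kg)
188 kg → truck 3 (remaining 312 kg)
206 kg → truck 3 (remaining 106 kg)
170 kg → truck 4 (remaining 330 kg)
171 kg → truck 4 (remaining 159 kg)
168 kg → truck 5 (remaining 332 kg)
182 kg → truck 5 (remaining 150 kg)
182 kg → truck 6 (remaining 318 kg)
204 kg → truck 6 (remaining 114 kg)
214 kg → truck 7 (remaining 286 kg)
171 kg → truck 7 (remaining 115 kg)
192 kg → truck 8 (remaining 308 kg)

8 trucks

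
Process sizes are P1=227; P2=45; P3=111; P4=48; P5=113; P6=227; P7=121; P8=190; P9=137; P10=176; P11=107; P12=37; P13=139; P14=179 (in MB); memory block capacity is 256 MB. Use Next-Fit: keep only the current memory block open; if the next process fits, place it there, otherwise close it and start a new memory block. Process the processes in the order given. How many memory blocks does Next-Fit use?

11

memory block 1: place P1 (227 MB), 29 MB left
memory block 2: place P2 (45 MB), 211 MB left
memory block 2: place P3 (111 MB), 100 MB left
memory block 2: place P4 (48 MB), 52 MB left
memory block 3: place P5 (113 MB), 143 MB left
memory block 4: place P6 (227 MB), 29 MB left
memory block 5: place P7 (121 MB), 135 MB left
memory block 6: place P8 (190 MB), 66 MB left
memory block 7: place P9 (137 MB), 119 MB left
memory block 8: place P10 (176 MB), 80 MB left
memory block 9: place P11 (107 MB), 149 MB left
memory block 9: place P12 (37 MB), 112 MB left
memory block 10: place P13 (139 MB), 117 MB left
memory block 11: place P14 (179 MB), 77 MB left
Final memory blocks: [227] [45,111,48] [113] [227] [121] [190] [137] [176] [107,37] [139] [179].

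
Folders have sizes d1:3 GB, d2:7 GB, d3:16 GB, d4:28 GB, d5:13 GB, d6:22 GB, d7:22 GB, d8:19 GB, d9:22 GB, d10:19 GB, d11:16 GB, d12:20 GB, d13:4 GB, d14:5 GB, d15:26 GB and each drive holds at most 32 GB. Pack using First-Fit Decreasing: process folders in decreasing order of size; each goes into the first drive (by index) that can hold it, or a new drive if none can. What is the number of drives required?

Sorted descending: 28, 26, 22, 22, 22, 20, 19, 19, 16, 16, 13, 7, 5, 4, 3.
drive 1: place 28 GB, 4 GB left
drive 2: place 26 GB, 6 GB left
drive 3: place 22 GB, 10 GB left
drive 4: place 22 GB, 10 GB left
drive 5: place 22 GB, 10 GB left
drive 6: place 20 GB, 12 GB left
drive 7: place 19 GB, 13 GB left
drive 8: place 19 GB, 13 GB left
drive 9: place 16 GB, 16 GB left
drive 9: place 16 GB, 0 GB left
drive 7: place 13 GB, 0 GB left
drive 3: place 7 GB, 3 GB left
drive 2: place 5 GB, 1 GB left
drive 1: place 4 GB, 0 GB left
drive 3: place 3 GB, 0 GB left
Final drives: [28,4] [26,5] [22,7,3] [22] [22] [20] [19,13] [19] [16,16].

9 drives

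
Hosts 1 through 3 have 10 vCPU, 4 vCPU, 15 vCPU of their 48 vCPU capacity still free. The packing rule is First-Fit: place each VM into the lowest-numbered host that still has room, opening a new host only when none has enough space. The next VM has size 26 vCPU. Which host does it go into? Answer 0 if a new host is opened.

0

No host has ≥ 26 vCPU free, so a new host is opened.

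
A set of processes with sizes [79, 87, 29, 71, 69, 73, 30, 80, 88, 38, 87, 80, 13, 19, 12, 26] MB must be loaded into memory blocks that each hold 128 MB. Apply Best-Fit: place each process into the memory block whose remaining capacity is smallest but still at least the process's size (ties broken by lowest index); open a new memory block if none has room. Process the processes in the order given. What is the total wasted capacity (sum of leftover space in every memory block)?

memory block 1: place 79 MB, 49 MB left
memory block 2: place 87 MB, 41 MB left
memory block 2: place 29 MB, 12 MB left
memory block 3: place 71 MB, 57 MB left
memory block 4: place 69 MB, 59 MB left
memory block 5: place 73 MB, 55 MB left
memory block 1: place 30 MB, 19 MB left
memory block 6: place 80 MB, 48 MB left
memory block 7: place 88 MB, 40 MB left
memory block 7: place 38 MB, 2 MB left
memory block 8: place 87 MB, 41 MB left
memory block 9: place 80 MB, 48 MB left
memory block 1: place 13 MB, 6 MB left
memory block 8: place 19 MB, 22 MB left
memory block 2: place 12 MB, 0 MB left
memory block 6: place 26 MB, 22 MB left
9 memory blocks × 128 MB = 1152 MB; used 881 MB; unused 271 MB.

271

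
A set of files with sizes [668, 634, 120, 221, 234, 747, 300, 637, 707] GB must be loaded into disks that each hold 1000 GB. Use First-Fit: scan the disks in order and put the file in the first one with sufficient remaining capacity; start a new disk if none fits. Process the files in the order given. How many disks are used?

5

disk 1: place 668 GB, 332 GB left
disk 2: place 634 GB, 366 GB left
disk 1: place 120 GB, 212 GB left
disk 2: place 221 GB, 145 GB left
disk 3: place 234 GB, 766 GB left
disk 3: place 747 GB, 19 GB left
disk 4: place 300 GB, 700 GB left
disk 4: place 637 GB, 63 GB left
disk 5: place 707 GB, 293 GB left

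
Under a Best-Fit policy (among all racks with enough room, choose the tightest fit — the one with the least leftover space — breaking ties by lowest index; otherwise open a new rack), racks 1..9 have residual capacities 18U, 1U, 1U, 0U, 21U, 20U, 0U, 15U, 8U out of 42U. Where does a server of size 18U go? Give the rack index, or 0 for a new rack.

Racks with room: rack 1 (18U), rack 5 (21U), rack 6 (20U).
Tightest fit is rack 1 with 18U free.

1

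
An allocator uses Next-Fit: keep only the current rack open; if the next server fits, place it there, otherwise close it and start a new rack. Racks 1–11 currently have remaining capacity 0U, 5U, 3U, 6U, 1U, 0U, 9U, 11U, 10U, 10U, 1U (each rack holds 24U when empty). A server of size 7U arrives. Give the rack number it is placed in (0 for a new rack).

0

Next-Fit only looks at rack 11, which has 1U free.
7U does not fit, so a new rack is opened.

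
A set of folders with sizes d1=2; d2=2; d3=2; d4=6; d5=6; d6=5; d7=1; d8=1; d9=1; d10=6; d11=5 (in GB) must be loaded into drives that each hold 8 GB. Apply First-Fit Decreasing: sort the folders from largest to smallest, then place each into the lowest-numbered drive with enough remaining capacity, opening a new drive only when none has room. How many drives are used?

5 drives

Sorted descending: 6, 6, 6, 5, 5, 2, 2, 2, 1, 1, 1.
Put 6 GB in drive 1; 2 GB remain.
Put 6 GB in drive 2; 2 GB remain.
Put 6 GB in drive 3; 2 GB remain.
Put 5 GB in drive 4; 3 GB remain.
Put 5 GB in drive 5; 3 GB remain.
Put 2 GB in drive 1; 0 GB remain.
Put 2 GB in drive 2; 0 GB remain.
Put 2 GB in drive 3; 0 GB remain.
Put 1 GB in drive 4; 2 GB remain.
Put 1 GB in drive 4; 1 GB remain.
Put 1 GB in drive 4; 0 GB remain.
Final drives: [6,2] [6,2] [6,2] [5,1,1,1] [5].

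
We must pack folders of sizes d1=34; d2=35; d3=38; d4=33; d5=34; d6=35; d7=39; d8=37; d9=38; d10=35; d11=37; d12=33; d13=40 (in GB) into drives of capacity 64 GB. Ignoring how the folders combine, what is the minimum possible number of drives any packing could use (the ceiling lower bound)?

8 drives

Total size = 34 + 35 + 38 + 33 + 34 + 35 + 39 + 37 + 38 + 35 + 37 + 33 + 40 = 468 GB.
⌈468 / 64⌉ = 8.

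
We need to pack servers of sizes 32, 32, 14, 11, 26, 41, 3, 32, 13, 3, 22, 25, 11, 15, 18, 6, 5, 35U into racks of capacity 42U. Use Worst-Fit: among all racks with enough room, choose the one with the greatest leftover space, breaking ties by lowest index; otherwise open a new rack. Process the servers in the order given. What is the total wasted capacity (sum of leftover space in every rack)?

Put 32U in rack 1; 10U remain.
Put 32U in rack 2; 10U remain.
Put 14U in rack 3; 28U remain.
Put 11U in rack 3; 17U remain.
Put 26U in rack 4; 16U remain.
Put 41U in rack 5; 1U remain.
Put 3U in rack 3; 14U remain.
Put 32U in rack 6; 10U remain.
Put 13U in rack 4; 3U remain.
Put 3U in rack 3; 11U remain.
Put 22U in rack 7; 20U remain.
Put 25U in rack 8; 17U remain.
Put 11U in rack 7; 9U remain.
Put 15U in rack 8; 2U remain.
Put 18U in rack 9; 24U remain.
Put 6U in rack 9; 18U remain.
Put 5U in rack 9; 13U remain.
Put 35U in rack 10; 7U remain.
10 racks × 42U = 420U; used 344U; unused 76U.

76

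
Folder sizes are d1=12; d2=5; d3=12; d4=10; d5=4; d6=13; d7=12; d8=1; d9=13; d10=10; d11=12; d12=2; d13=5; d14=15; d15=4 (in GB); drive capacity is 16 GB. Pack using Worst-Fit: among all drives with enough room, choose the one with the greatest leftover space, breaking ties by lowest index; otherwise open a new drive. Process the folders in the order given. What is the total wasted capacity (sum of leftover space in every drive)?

Put d1 (12 GB) in drive 1; 4 GB remain.
Put d2 (5 GB) in drive 2; 11 GB remain.
Put d3 (12 GB) in drive 3; 4 GB remain.
Put d4 (10 GB) in drive 2; 1 GB remain.
Put d5 (4 GB) in drive 1; 0 GB remain.
Put d6 (13 GB) in drive 4; 3 GB remain.
Put d7 (12 GB) in drive 5; 4 GB remain.
Put d8 (1 GB) in drive 3; 3 GB remain.
Put d9 (13 GB) in drive 6; 3 GB remain.
Put d10 (10 GB) in drive 7; 6 GB remain.
Put d11 (12 GB) in drive 8; 4 GB remain.
Put d12 (2 GB) in drive 7; 4 GB remain.
Put d13 (5 GB) in drive 9; 11 GB remain.
Put d14 (15 GB) in drive 10; 1 GB remain.
Put d15 (4 GB) in drive 9; 7 GB remain.
10 drives × 16 GB = 160 GB; used 130 GB; unused 30 GB.

30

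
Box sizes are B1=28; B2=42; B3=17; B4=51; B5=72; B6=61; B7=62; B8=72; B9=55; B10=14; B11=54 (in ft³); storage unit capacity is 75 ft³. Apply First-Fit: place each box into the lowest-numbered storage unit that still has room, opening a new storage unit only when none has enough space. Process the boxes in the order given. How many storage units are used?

8

storage unit 1: place B1 (28 ft³), 47 ft³ left
storage unit 1: place B2 (42 ft³), 5 ft³ left
storage unit 2: place B3 (17 ft³), 58 ft³ left
storage unit 2: place B4 (51 ft³), 7 ft³ left
storage unit 3: place B5 (72 ft³), 3 ft³ left
storage unit 4: place B6 (61 ft³), 14 ft³ left
storage unit 5: place B7 (62 ft³), 13 ft³ left
storage unit 6: place B8 (72 ft³), 3 ft³ left
storage unit 7: place B9 (55 ft³), 20 ft³ left
storage unit 4: place B10 (14 ft³), 0 ft³ left
storage unit 8: place B11 (54 ft³), 21 ft³ left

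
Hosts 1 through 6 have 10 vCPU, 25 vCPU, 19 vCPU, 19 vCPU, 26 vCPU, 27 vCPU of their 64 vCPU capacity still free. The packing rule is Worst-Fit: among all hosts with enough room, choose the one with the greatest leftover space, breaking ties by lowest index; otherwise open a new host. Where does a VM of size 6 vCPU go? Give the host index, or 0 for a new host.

Hosts with room: host 1 (10 vCPU), host 2 (25 vCPU), host 3 (19 vCPU), host 4 (19 vCPU), host 5 (26 vCPU), host 6 (27 vCPU).
Most room is host 6 with 27 vCPU free.

6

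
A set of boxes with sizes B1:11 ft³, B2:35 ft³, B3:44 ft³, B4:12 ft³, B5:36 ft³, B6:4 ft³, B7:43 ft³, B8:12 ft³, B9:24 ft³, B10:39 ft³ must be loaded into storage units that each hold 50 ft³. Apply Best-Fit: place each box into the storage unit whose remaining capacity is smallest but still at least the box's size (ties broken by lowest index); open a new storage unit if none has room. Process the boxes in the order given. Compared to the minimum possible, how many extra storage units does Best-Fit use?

Best-Fit: [11,35,4] [44] [12,36] [43] [12,24] [39] → 6 storage units.
Total size 260 ft³; any packing needs at least ⌈260/50⌉ = 6 storage units.
So 6 is already optimal.

0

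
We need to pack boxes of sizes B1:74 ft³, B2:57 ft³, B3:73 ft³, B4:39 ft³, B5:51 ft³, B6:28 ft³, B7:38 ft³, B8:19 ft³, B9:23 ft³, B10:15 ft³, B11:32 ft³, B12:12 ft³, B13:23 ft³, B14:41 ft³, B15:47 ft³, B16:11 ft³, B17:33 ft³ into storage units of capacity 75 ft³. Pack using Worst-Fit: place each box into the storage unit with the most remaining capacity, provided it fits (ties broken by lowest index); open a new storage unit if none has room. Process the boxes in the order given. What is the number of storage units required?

B1 (74 ft³) → storage unit 1 (remaining 1 ft³)
B2 (57 ft³) → storage unit 2 (remaining 18 ft³)
B3 (73 ft³) → storage unit 3 (remaining 2 ft³)
B4 (39 ft³) → storage unit 4 (remaining 36 ft³)
B5 (51 ft³) → storage unit 5 (remaining 24 ft³)
B6 (28 ft³) → storage unit 4 (remaining 8 ft³)
B7 (38 ft³) → storage unit 6 (remaining 37 ft³)
B8 (19 ft³) → storage unit 6 (remaining 18 ft³)
B9 (23 ft³) → storage unit 5 (remaining 1 ft³)
B10 (15 ft³) → storage unit 2 (remaining 3 ft³)
B11 (32 ft³) → storage unit 7 (remaining 43 ft³)
B12 (12 ft³) → storage unit 7 (remaining 31 ft³)
B13 (23 ft³) → storage unit 7 (remaining 8 ft³)
B14 (41 ft³) → storage unit 8 (remaining 34 ft³)
B15 (47 ft³) → storage unit 9 (remaining 28 ft³)
B16 (11 ft³) → storage unit 8 (remaining 23 ft³)
B17 (33 ft³) → storage unit 10 (remaining 42 ft³)

10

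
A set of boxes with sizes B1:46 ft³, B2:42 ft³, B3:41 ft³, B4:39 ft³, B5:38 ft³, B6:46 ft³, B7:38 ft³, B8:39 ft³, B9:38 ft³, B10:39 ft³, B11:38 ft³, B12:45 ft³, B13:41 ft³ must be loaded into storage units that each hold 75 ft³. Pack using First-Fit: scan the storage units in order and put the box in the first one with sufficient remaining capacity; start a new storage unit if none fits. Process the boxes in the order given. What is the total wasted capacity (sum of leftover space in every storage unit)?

445

storage unit 1: place B1 (46 ft³), 29 ft³ left
storage unit 2: place B2 (42 ft³), 33 ft³ left
storage unit 3: place B3 (41 ft³), 34 ft³ left
storage unit 4: place B4 (39 ft³), 36 ft³ left
storage unit 5: place B5 (38 ft³), 37 ft³ left
storage unit 6: place B6 (46 ft³), 29 ft³ left
storage unit 7: place B7 (38 ft³), 37 ft³ left
storage unit 8: place B8 (39 ft³), 36 ft³ left
storage unit 9: place B9 (38 ft³), 37 ft³ left
storage unit 10: place B10 (39 ft³), 36 ft³ left
storage unit 11: place B11 (38 ft³), 37 ft³ left
storage unit 12: place B12 (45 ft³), 30 ft³ left
storage unit 13: place B13 (41 ft³), 34 ft³ left
13 storage units × 75 ft³ = 975 ft³; used 530 ft³; unused 445 ft³.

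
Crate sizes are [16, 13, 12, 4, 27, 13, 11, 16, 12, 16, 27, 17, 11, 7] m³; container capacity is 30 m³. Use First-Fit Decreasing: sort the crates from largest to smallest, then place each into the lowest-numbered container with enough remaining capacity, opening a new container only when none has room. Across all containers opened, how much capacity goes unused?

Sorted descending: 27, 27, 17, 16, 16, 16, 13, 13, 12, 12, 11, 11, 7, 4.
Put 27 m³ in container 1; 3 m³ remain.
Put 27 m³ in container 2; 3 m³ remain.
Put 17 m³ in container 3; 13 m³ remain.
Put 16 m³ in container 4; 14 m³ remain.
Put 16 m³ in container 5; 14 m³ remain.
Put 16 m³ in container 6; 14 m³ remain.
Put 13 m³ in container 3; 0 m³ remain.
Put 13 m³ in container 4; 1 m³ remain.
Put 12 m³ in container 5; 2 m³ remain.
Put 12 m³ in container 6; 2 m³ remain.
Put 11 m³ in container 7; 19 m³ remain.
Put 11 m³ in container 7; 8 m³ remain.
Put 7 m³ in container 7; 1 m³ remain.
Put 4 m³ in container 8; 26 m³ remain.
8 containers × 30 m³ = 240 m³; used 202 m³; unused 38 m³.

38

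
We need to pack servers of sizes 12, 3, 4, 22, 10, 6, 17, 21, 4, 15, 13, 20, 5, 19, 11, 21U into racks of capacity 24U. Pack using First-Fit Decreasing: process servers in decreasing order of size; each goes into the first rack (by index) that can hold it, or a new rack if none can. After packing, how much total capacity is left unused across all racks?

13

Sorted descending: 22, 21, 21, 20, 19, 17, 15, 13, 12, 11, 10, 6, 5, 4, 4, 3.
22U → rack 1 (remaining 2U)
21U → rack 2 (remaining 3U)
21U → rack 3 (remaining 3U)
20U → rack 4 (remaining 4U)
19U → rack 5 (remaining 5U)
17U → rack 6 (remaining 7U)
15U → rack 7 (remaining 9U)
13U → rack 8 (remaining 11U)
12U → rack 9 (remaining 12U)
11U → rack 8 (remaining 0U)
10U → rack 9 (remaining 2U)
6U → rack 6 (remaining 1U)
5U → rack 5 (remaining 0U)
4U → rack 4 (remaining 0U)
4U → rack 7 (remaining 5U)
3U → rack 2 (remaining 0U)
9 racks × 24U = 216U; used 203U; unused 13U.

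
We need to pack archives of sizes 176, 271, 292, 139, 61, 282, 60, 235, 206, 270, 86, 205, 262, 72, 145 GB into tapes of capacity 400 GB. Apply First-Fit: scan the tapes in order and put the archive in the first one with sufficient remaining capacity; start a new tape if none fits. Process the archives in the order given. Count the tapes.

176 GB → tape 1 (remaining 224 GB)
271 GB → tape 2 (remaining 129 GB)
292 GB → tape 3 (remaining 108 GB)
139 GB → tape 1 (remaining 85 GB)
61 GB → tape 1 (remaining 24 GB)
282 GB → tape 4 (remaining 118 GB)
60 GB → tape 2 (remaining 69 GB)
235 GB → tape 5 (remaining 165 GB)
206 GB → tape 6 (remaining 194 GB)
270 GB → tape 7 (remaining 130 GB)
86 GB → tape 3 (remaining 22 GB)
205 GB → tape 8 (remaining 195 GB)
262 GB → tape 9 (remaining 138 GB)
72 GB → tape 4 (remaining 46 GB)
145 GB → tape 5 (remaining 20 GB)

9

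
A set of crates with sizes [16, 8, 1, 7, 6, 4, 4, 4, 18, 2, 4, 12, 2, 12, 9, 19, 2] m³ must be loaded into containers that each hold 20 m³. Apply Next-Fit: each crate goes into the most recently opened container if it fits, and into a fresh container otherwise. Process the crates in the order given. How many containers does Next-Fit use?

16 m³ → container 1 (remaining 4 m³)
8 m³ → container 2 (remaining 12 m³)
1 m³ → container 2 (remaining 11 m³)
7 m³ → container 2 (remaining 4 m³)
6 m³ → container 3 (remaining 14 m³)
4 m³ → container 3 (remaining 10 m³)
4 m³ → container 3 (remaining 6 m³)
4 m³ → container 3 (remaining 2 m³)
18 m³ → container 4 (remaining 2 m³)
2 m³ → container 4 (remaining 0 m³)
4 m³ → container 5 (remaining 16 m³)
12 m³ → container 5 (remaining 4 m³)
2 m³ → container 5 (remaining 2 m³)
12 m³ → container 6 (remaining 8 m³)
9 m³ → container 7 (remaining 11 m³)
19 m³ → container 8 (remaining 1 m³)
2 m³ → container 9 (remaining 18 m³)

9 containers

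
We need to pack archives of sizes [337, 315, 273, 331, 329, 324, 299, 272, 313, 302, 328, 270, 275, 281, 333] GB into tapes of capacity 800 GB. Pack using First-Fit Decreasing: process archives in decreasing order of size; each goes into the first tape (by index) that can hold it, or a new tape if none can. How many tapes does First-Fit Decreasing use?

8

Sorted descending: 337, 333, 331, 329, 328, 324, 315, 313, 302, 299, 281, 275, 273, 272, 270.
Put 337 GB in tape 1; 463 GB remain.
Put 333 GB in tape 1; 130 GB remain.
Put 331 GB in tape 2; 469 GB remain.
Put 329 GB in tape 2; 140 GB remain.
Put 328 GB in tape 3; 472 GB remain.
Put 324 GB in tape 3; 148 GB remain.
Put 315 GB in tape 4; 485 GB remain.
Put 313 GB in tape 4; 172 GB remain.
Put 302 GB in tape 5; 498 GB remain.
Put 299 GB in tape 5; 199 GB remain.
Put 281 GB in tape 6; 519 GB remain.
Put 275 GB in tape 6; 244 GB remain.
Put 273 GB in tape 7; 527 GB remain.
Put 272 GB in tape 7; 255 GB remain.
Put 270 GB in tape 8; 530 GB remain.
Final tapes: [337,333] [331,329] [328,324] [315,313] [302,299] [281,275] [273,272] [270].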